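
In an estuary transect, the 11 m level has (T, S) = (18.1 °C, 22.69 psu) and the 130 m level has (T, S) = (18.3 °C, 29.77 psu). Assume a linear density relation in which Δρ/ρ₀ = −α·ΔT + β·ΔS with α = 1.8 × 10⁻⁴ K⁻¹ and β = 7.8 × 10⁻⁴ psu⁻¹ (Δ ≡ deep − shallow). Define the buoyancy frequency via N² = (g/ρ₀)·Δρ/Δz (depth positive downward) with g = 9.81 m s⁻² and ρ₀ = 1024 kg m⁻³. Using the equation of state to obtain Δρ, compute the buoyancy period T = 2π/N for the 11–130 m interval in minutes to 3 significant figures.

4.92 min

ΔT = +0.2 K, ΔS = +7.08 psu (deep − shallow).
Δρ/ρ₀ = −αΔT + βΔS = -3.60 × 10⁻⁵ + 5.5224 × 10⁻³ = 5.4864 × 10⁻³, so Δρ ≈ 5.618 kg m⁻³.
N² = (g/ρ₀)·Δρ/Δz = g·(Δρ/ρ₀)/Δz = 9.81 × 5.4864 × 10⁻³ / 119 = 4.5228 × 10⁻⁴ s⁻².
N = √(4.5228 × 10⁻⁴) = 0.021267 rad s⁻¹ → T = 2π/N = 295.44 s = 4.9240 min ≈ 4.92 min.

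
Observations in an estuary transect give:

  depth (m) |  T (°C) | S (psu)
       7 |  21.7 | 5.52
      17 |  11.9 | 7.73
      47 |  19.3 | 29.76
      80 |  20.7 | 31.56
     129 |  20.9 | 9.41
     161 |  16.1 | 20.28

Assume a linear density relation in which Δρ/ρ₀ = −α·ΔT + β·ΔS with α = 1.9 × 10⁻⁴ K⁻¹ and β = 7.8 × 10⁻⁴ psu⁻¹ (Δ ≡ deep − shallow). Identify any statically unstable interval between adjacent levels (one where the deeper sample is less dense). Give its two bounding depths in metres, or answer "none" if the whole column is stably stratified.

Evaluate Δρ/ρ₀ = −αΔT + βΔS across each adjacent pair:
  7–17 m: −αΔT+βΔS = −(1.9 × 10⁻⁴)(-9.8)+(7.8 × 10⁻⁴)(+2.21) = 3.6 × 10⁻³ → stable
  17–47 m: −αΔT+βΔS = −(1.9 × 10⁻⁴)(+7.4)+(7.8 × 10⁻⁴)(+22.03) = 0.016 → stable
  47–80 m: −αΔT+βΔS = −(1.9 × 10⁻⁴)(+1.4)+(7.8 × 10⁻⁴)(+1.80) = 1.1 × 10⁻³ → stable
  80–129 m: −αΔT+βΔS = −(1.9 × 10⁻⁴)(+0.2)+(7.8 × 10⁻⁴)(-22.15) = -0.017 → UNSTABLE
  129–161 m: −αΔT+βΔS = −(1.9 × 10⁻⁴)(-4.8)+(7.8 × 10⁻⁴)(+10.87) = 9.4 × 10⁻³ → stable
The 80–129 m interval has Δρ < 0: lighter water underlies denser water.

80–129 m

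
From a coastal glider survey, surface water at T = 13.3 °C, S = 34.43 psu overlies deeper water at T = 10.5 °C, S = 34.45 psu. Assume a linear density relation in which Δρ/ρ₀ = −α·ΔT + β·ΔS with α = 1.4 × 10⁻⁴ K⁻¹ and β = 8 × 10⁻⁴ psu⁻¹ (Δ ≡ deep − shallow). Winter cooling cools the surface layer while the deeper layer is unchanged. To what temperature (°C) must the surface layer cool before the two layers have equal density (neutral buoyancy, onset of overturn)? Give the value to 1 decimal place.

Neutral buoyancy requires Δρ = 0, i.e. −α(T_deep − T_surf′) + β(S_deep − S_surf) = 0.
T_surf′ = T_deep − (β/α)·ΔS = 10.5 − (8 × 10⁻⁴/1.4 × 10⁻⁴)·(+0.02) = 10.386 °C.
Cooling required: 13.3 − (10.386) = 2.914 °C.

10.4 °C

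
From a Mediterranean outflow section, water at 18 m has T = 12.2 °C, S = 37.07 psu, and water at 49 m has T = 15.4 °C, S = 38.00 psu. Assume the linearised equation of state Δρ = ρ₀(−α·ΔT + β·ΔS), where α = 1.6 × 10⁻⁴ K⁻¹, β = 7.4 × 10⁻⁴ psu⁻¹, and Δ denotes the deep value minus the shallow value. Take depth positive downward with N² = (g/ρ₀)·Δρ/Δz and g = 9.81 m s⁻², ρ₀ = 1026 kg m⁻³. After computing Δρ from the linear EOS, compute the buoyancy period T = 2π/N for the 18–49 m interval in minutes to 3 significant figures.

ΔT = +3.2 K, ΔS = +0.93 psu (deep − shallow).
Δρ/ρ₀ = −αΔT + βΔS = -5.12 × 10⁻⁴ + 6.882 × 10⁻⁴ = 1.762 × 10⁻⁴, so Δρ ≈ 0.1808 kg m⁻³.
N² = (g/ρ₀)·Δρ/Δz = g·(Δρ/ρ₀)/Δz = 9.81 × 1.762 × 10⁻⁴ / 31 = 5.5759 × 10⁻⁵ s⁻².
N = √(5.5759 × 10⁻⁵) = 7.4672 × 10⁻³ rad s⁻¹ → T = 2π/N = 841.44 s = 14.024 min ≈ 14.0 min.

14.0 min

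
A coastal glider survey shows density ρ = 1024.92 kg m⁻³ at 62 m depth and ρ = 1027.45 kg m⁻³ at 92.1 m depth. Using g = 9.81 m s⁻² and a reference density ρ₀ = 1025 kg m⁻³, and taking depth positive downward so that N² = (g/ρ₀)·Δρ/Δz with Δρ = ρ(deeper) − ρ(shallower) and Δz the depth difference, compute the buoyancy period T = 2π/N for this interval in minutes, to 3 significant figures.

3.69 min

Δρ = 1027.45 − 1024.92 = 2.53 kg m⁻³ over Δz = 92.1 − 62 = 30.1 m.
N² = (9.81/1025) × (2.53/30.1) = 8.0445 × 10⁻⁴ s⁻².
N = √(8.0445 × 10⁻⁴) = 0.028363 rad s⁻¹, so T = 2π/N = 221.53 s = 3.6922 min ≈ 3.69 min.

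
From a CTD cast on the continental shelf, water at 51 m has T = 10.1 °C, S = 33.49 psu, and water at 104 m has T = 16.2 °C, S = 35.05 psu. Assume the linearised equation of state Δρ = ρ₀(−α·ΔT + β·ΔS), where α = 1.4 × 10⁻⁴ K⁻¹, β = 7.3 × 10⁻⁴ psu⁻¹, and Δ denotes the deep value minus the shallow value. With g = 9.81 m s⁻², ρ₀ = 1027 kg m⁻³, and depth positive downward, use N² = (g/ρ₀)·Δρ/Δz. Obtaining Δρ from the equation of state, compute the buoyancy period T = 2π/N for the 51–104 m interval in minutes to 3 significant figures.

ΔT = +6.1 K, ΔS = +1.56 psu (deep − shallow).
Δρ/ρ₀ = −αΔT + βΔS = -8.54 × 10⁻⁴ + 1.1388 × 10⁻³ = 2.848 × 10⁻⁴, so Δρ ≈ 0.2925 kg m⁻³.
N² = (g/ρ₀)·Δρ/Δz = g·(Δρ/ρ₀)/Δz = 9.81 × 2.848 × 10⁻⁴ / 53 = 5.2715 × 10⁻⁵ s⁻².
N = √(5.2715 × 10⁻⁵) = 7.2605 × 10⁻³ rad s⁻¹ → T = 2π/N = 865.39 s = 14.423 min ≈ 14.4 min.

14.4 min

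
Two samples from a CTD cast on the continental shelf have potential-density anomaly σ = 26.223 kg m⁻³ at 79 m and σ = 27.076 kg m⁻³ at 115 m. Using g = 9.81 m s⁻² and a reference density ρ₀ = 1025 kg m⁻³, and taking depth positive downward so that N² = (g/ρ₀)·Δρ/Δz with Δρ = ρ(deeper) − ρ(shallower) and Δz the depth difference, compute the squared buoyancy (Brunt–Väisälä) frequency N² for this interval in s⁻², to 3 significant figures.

2.27 × 10⁻⁴ s⁻²

Δρ = 1027.076 − 1026.223 = 0.853 kg m⁻³ over Δz = 115 − 79 = 36 m.
N² = (9.81/1025) × (0.853/36) = 2.2677 × 10⁻⁴ s⁻² ≈ 2.27 × 10⁻⁴ s⁻².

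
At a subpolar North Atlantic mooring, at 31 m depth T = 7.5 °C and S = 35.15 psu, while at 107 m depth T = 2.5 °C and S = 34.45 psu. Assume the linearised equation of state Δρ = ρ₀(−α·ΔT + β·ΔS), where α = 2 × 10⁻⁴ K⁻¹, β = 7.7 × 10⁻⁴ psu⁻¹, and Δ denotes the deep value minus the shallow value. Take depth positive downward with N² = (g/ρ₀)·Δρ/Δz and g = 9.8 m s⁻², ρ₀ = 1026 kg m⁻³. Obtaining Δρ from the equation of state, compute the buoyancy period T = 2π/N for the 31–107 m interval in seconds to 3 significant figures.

815 s

ΔT = -5.0 K, ΔS = -0.70 psu (deep − shallow).
Δρ/ρ₀ = −αΔT + βΔS = 1.00 × 10⁻³ − 5.39 × 10⁻⁴ = 4.61 × 10⁻⁴, so Δρ ≈ 0.4730 kg m⁻³.
N² = (g/ρ₀)·Δρ/Δz = g·(Δρ/ρ₀)/Δz = 9.8 × 4.61 × 10⁻⁴ / 76 = 5.9445 × 10⁻⁵ s⁻².
N = √(5.9445 × 10⁻⁵) = 7.7101 × 10⁻³ rad s⁻¹ → T = 2π/N = 814.93 s ≈ 815 s.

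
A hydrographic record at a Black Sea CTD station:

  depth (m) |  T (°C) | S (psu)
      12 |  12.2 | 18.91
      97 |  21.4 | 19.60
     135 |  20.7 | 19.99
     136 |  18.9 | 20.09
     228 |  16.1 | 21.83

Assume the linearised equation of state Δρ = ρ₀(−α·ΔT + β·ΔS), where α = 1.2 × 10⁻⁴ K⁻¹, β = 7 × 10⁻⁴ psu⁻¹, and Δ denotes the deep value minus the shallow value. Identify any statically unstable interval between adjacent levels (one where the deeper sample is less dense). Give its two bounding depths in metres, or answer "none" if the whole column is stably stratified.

12–97 m

Evaluate Δρ/ρ₀ = −αΔT + βΔS across each adjacent pair:
  12–97 m: −αΔT+βΔS = −(1.2 × 10⁻⁴)(+9.2)+(7 × 10⁻⁴)(+0.69) = -6.2 × 10⁻⁴ → UNSTABLE
  97–135 m: −αΔT+βΔS = −(1.2 × 10⁻⁴)(-0.7)+(7 × 10⁻⁴)(+0.39) = 3.6 × 10⁻⁴ → stable
  135–136 m: −αΔT+βΔS = −(1.2 × 10⁻⁴)(-1.8)+(7 × 10⁻⁴)(+0.10) = 2.9 × 10⁻⁴ → stable
  136–228 m: −αΔT+βΔS = −(1.2 × 10⁻⁴)(-2.8)+(7 × 10⁻⁴)(+1.74) = 1.6 × 10⁻³ → stable
The 12–97 m interval has Δρ < 0: lighter water underlies denser water.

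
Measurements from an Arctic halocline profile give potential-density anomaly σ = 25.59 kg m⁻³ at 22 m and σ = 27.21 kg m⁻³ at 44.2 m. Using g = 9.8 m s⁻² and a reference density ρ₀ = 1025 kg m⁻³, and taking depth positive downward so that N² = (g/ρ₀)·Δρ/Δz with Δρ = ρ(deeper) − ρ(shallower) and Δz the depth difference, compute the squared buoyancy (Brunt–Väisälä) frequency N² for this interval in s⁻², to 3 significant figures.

6.98 × 10⁻⁴ s⁻²

Δρ = 1027.21 − 1025.59 = 1.62 kg m⁻³ over Δz = 44.2 − 22 = 22.2 m.
N² = (9.8/1025) × (1.62/22.2) = 6.9769 × 10⁻⁴ s⁻² ≈ 6.98 × 10⁻⁴ s⁻².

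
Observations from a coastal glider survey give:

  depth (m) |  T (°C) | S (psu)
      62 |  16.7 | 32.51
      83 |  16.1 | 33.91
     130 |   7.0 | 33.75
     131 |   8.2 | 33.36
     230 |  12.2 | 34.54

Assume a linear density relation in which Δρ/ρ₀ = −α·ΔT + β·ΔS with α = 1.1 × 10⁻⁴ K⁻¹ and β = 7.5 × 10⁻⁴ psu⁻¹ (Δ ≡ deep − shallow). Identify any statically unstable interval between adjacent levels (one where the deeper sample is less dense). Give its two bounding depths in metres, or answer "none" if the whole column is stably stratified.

Evaluate Δρ/ρ₀ = −αΔT + βΔS across each adjacent pair:
  62–83 m: −αΔT+βΔS = −(1.1 × 10⁻⁴)(-0.6)+(7.5 × 10⁻⁴)(+1.40) = 1.1 × 10⁻³ → stable
  83–130 m: −αΔT+βΔS = −(1.1 × 10⁻⁴)(-9.1)+(7.5 × 10⁻⁴)(-0.16) = 8.8 × 10⁻⁴ → stable
  130–131 m: −αΔT+βΔS = −(1.1 × 10⁻⁴)(+1.2)+(7.5 × 10⁻⁴)(-0.39) = -4.2 × 10⁻⁴ → UNSTABLE
  131–230 m: −αΔT+βΔS = −(1.1 × 10⁻⁴)(+4.0)+(7.5 × 10⁻⁴)(+1.18) = 4.4 × 10⁻⁴ → stable
The 130–131 m interval has Δρ < 0: lighter water underlies denser water.

130–131 m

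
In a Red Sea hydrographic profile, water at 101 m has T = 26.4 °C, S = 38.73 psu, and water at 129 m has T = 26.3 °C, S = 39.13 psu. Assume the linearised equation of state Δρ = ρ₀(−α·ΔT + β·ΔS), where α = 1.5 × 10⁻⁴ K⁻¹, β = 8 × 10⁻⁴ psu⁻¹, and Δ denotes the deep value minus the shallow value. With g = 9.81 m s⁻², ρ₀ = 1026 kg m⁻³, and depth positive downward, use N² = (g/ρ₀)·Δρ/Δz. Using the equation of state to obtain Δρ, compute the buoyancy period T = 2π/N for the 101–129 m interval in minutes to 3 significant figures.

ΔT = -0.1 K, ΔS = +0.40 psu (deep − shallow).
Δρ/ρ₀ = −αΔT + βΔS = 1.50 × 10⁻⁵ + 3.20 × 10⁻⁴ = 3.35 × 10⁻⁴, so Δρ ≈ 0.3437 kg m⁻³.
N² = (g/ρ₀)·Δρ/Δz = g·(Δρ/ρ₀)/Δz = 9.81 × 3.35 × 10⁻⁴ / 28 = 1.1737 × 10⁻⁴ s⁻².
N = √(1.1737 × 10⁻⁴) = 0.010834 rad s⁻¹ → T = 2π/N = 579.95 s = 9.6658 min ≈ 9.67 min.

9.67 min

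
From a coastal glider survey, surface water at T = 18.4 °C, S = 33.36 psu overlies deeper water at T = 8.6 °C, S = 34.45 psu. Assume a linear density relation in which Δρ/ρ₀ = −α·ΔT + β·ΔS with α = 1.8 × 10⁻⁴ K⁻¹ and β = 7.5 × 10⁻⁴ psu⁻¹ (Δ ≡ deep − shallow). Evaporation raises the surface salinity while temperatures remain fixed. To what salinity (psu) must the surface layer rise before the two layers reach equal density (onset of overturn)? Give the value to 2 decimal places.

Neutral buoyancy requires −α(T_deep − T_surf) + β(S_deep − S_surf′) = 0.
S_surf′ = S_deep − (α/β)·ΔT = 34.45 − (1.8 × 10⁻⁴/7.5 × 10⁻⁴)·(-9.8) = 36.8020 psu.
Increase required: 36.8020 − 33.36 = 3.4420 psu.

36.80 psu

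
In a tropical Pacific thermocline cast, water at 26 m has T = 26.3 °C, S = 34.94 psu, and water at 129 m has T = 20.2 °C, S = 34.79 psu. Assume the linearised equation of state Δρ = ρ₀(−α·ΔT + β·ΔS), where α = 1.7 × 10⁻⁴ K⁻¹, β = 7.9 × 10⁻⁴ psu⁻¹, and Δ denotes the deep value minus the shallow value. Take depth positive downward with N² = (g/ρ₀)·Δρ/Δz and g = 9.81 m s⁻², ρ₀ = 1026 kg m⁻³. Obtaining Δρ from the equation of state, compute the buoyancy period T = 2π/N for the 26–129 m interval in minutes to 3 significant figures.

ΔT = -6.1 K, ΔS = -0.15 psu (deep − shallow).
Δρ/ρ₀ = −αΔT + βΔS = 1.037 × 10⁻³ − 1.185 × 10⁻⁴ = 9.185 × 10⁻⁴, so Δρ ≈ 0.9424 kg m⁻³.
N² = (g/ρ₀)·Δρ/Δz = g·(Δρ/ρ₀)/Δz = 9.81 × 9.185 × 10⁻⁴ / 103 = 8.7480 × 10⁻⁵ s⁻².
N = √(8.7480 × 10⁻⁵) = 9.3531 × 10⁻³ rad s⁻¹ → T = 2π/N = 671.78 s = 11.196 min ≈ 11.2 min.

11.2 min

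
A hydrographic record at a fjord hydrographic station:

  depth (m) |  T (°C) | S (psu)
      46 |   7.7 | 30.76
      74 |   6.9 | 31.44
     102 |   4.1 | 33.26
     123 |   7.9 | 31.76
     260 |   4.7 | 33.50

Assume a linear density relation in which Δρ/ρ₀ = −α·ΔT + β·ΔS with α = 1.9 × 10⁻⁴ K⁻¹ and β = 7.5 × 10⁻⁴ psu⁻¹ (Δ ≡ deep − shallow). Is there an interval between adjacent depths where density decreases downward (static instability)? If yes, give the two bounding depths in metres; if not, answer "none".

Evaluate Δρ/ρ₀ = −αΔT + βΔS across each adjacent pair:
  46–74 m: −αΔT+βΔS = −(1.9 × 10⁻⁴)(-0.8)+(7.5 × 10⁻⁴)(+0.68) = 6.6 × 10⁻⁴ → stable
  74–102 m: −αΔT+βΔS = −(1.9 × 10⁻⁴)(-2.8)+(7.5 × 10⁻⁴)(+1.82) = 1.9 × 10⁻³ → stable
  102–123 m: −αΔT+βΔS = −(1.9 × 10⁻⁴)(+3.8)+(7.5 × 10⁻⁴)(-1.50) = -1.8 × 10⁻³ → UNSTABLE
  123–260 m: −αΔT+βΔS = −(1.9 × 10⁻⁴)(-3.2)+(7.5 × 10⁻⁴)(+1.74) = 1.9 × 10⁻³ → stable
The 102–123 m interval has Δρ < 0: lighter water underlies denser water.

102–123 m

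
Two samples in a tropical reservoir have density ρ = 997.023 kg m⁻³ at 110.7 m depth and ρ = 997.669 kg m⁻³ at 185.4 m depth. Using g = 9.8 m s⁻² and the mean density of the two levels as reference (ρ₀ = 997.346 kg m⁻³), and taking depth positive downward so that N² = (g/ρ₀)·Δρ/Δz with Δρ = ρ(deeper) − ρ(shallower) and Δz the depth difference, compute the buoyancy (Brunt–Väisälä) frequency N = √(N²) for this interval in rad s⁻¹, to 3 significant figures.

Δρ = 997.669 − 997.023 = 0.646 kg m⁻³ over Δz = 185.4 − 110.7 = 74.7 m.
N² = (9.8/997.346) × (0.646/74.7) = 8.4975 × 10⁻⁵ s⁻².
N = √(8.4975 × 10⁻⁵) = 9.2182 × 10⁻³ rad s⁻¹ ≈ 9.22 × 10⁻³ rad s⁻¹.

9.22 × 10⁻³ rad s⁻¹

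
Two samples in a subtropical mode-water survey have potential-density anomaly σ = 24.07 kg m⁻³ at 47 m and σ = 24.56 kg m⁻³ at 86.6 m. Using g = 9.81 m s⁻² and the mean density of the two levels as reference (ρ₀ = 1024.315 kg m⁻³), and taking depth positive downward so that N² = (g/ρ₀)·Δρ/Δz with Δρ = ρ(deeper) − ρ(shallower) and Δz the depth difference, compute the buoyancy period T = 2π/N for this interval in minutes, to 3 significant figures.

Δρ = 1024.56 − 1024.07 = 0.49 kg m⁻³ over Δz = 86.6 − 47 = 39.6 m.
N² = (9.81/1024.315) × (0.49/39.6) = 1.1850 × 10⁻⁴ s⁻².
N = √(1.1850 × 10⁻⁴) = 0.010886 rad s⁻¹, so T = 2π/N = 577.18 s = 9.6197 min ≈ 9.62 min.

9.62 min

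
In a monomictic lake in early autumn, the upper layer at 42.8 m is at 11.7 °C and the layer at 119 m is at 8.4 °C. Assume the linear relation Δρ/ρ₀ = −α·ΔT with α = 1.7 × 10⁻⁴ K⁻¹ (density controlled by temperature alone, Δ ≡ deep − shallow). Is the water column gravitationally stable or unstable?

stable

ΔT = 8.4 − 11.7 = -3.3 K, so Δρ/ρ₀ = −αΔT = 5.61 × 10⁻⁴.
Δρ/ρ₀ > 0, so Δρ > 0: deeper water is denser → statically stable.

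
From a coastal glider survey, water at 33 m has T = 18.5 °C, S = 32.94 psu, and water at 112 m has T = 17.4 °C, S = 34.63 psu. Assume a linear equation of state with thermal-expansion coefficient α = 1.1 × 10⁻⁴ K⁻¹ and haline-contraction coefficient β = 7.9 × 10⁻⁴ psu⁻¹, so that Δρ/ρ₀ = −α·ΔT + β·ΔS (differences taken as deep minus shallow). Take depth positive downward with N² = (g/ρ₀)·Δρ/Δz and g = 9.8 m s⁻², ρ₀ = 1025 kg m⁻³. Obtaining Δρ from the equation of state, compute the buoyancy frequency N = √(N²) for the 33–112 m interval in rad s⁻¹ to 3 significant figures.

ΔT = -1.1 K, ΔS = +1.69 psu (deep − shallow).
Δρ/ρ₀ = −αΔT + βΔS = 1.21 × 10⁻⁴ + 1.3351 × 10⁻³ = 1.4561 × 10⁻³, so Δρ ≈ 1.493 kg m⁻³.
N² = (g/ρ₀)·Δρ/Δz = g·(Δρ/ρ₀)/Δz = 9.8 × 1.4561 × 10⁻³ / 79 = 1.8063 × 10⁻⁴ s⁻².
N = √(1.8063 × 10⁻⁴) = 0.013440 rad s⁻¹ ≈ 0.0134 rad s⁻¹.

0.0134 rad s⁻¹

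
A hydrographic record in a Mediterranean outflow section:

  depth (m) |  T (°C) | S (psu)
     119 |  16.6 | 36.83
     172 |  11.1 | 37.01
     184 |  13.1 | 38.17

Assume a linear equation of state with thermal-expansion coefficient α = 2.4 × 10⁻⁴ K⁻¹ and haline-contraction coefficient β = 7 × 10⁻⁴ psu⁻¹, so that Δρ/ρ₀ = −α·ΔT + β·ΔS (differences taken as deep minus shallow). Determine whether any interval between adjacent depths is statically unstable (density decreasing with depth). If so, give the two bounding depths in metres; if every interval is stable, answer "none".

Evaluate Δρ/ρ₀ = −αΔT + βΔS across each adjacent pair:
  119–172 m: −αΔT+βΔS = −(2.4 × 10⁻⁴)(-5.5)+(7 × 10⁻⁴)(+0.18) = 1.4 × 10⁻³ → stable
  172–184 m: −αΔT+βΔS = −(2.4 × 10⁻⁴)(+2.0)+(7 × 10⁻⁴)(+1.16) = 3.3 × 10⁻⁴ → stable
Every interval has Δρ > 0: the column is stably stratified throughout.

none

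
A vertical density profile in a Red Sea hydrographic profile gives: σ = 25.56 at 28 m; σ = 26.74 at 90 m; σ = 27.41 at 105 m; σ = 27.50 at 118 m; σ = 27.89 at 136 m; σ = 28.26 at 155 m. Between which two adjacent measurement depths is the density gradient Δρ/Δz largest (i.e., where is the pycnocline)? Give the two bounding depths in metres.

90–105 m

Compute the density gradient over each adjacent pair:
  28–90 m: Δρ/Δz = 1.18/62 = 0.019 kg m⁻⁴
  90–105 m: Δρ/Δz = 0.67/15 = 0.045 kg m⁻⁴
  105–118 m: Δρ/Δz = 0.09/13 = 6.9 × 10⁻³ kg m⁻⁴
  118–136 m: Δρ/Δz = 0.39/18 = 0.022 kg m⁻⁴
  136–155 m: Δρ/Δz = 0.37/19 = 0.019 kg m⁻⁴
The largest gradient is in the 90–105 m interval — the pycnocline.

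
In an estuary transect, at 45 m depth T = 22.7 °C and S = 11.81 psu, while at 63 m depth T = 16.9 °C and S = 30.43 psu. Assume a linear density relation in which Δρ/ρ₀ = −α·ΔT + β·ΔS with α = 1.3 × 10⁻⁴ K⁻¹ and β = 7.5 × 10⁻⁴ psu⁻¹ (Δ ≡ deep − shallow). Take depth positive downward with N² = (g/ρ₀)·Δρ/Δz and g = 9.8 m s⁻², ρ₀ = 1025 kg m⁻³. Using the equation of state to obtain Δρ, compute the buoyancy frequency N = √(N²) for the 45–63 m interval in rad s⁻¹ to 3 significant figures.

ΔT = -5.8 K, ΔS = +18.62 psu (deep − shallow).
Δρ/ρ₀ = −αΔT + βΔS = 7.54 × 10⁻⁴ + 0.013965 = 0.014719, so Δρ ≈ 15.09 kg m⁻³.
N² = (g/ρ₀)·Δρ/Δz = g·(Δρ/ρ₀)/Δz = 9.8 × 0.014719 / 18 = 8.0137 × 10⁻³ s⁻².
N = √(8.0137 × 10⁻³) = 0.089519 rad s⁻¹ ≈ 0.0895 rad s⁻¹.

0.0895 rad s⁻¹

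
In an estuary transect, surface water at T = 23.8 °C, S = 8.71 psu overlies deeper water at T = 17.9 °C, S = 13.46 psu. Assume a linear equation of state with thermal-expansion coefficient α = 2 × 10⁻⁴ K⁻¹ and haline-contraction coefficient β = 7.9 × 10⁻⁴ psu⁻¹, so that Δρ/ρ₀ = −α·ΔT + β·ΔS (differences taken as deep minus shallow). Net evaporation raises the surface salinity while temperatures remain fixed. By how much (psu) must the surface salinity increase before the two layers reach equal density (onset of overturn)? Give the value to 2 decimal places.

Neutral buoyancy requires −α(T_deep − T_surf) + β(S_deep − S_surf′) = 0.
S_surf′ = S_deep − (α/β)·ΔT = 13.46 − (2 × 10⁻⁴/7.9 × 10⁻⁴)·(-5.9) = 14.9537 psu.
Increase required: 14.9537 − 8.71 = 6.2437 psu.

6.24 psu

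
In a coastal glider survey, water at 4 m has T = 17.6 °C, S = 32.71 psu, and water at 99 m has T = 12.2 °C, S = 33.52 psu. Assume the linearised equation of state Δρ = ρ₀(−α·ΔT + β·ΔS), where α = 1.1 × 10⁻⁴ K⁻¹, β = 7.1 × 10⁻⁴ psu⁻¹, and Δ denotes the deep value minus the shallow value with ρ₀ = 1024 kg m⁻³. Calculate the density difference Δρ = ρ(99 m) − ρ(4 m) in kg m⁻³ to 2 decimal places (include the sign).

ΔT = -5.4 K, ΔS = +0.81 psu (deep − shallow).
Δρ/ρ₀ = −(1.1 × 10⁻⁴)(-5.4) + (7.1 × 10⁻⁴)(+0.81) = 1.1691 × 10⁻³.
Δρ = 1024 × (1.1691 × 10⁻³) = +1.20 kg m⁻³.
Positive Δρ: denser below, stable.

+1.20 kg m⁻³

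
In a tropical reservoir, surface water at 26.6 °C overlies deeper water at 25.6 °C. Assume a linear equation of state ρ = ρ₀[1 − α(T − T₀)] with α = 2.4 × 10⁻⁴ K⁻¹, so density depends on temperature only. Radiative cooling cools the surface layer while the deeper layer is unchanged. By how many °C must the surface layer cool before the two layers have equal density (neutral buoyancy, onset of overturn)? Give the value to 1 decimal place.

With temperature the only control, equal density requires T_surf′ = T_deep.
T_surf′ = 25.6 °C.
Cooling required: 26.6 − 25.6 = 1.0 °C.

1.0 °C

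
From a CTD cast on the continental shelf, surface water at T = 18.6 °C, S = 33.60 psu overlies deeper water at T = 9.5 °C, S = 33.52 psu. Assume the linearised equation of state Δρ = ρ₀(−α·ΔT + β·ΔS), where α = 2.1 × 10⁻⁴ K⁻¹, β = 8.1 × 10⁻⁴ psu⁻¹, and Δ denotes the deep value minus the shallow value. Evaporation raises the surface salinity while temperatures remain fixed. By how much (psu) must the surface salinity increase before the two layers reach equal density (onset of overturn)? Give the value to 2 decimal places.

2.28 psu

Neutral buoyancy requires −α(T_deep − T_surf) + β(S_deep − S_surf′) = 0.
S_surf′ = S_deep − (α/β)·ΔT = 33.52 − (2.1 × 10⁻⁴/8.1 × 10⁻⁴)·(-9.1) = 35.8793 psu.
Increase required: 35.8793 − 33.60 = 2.2793 psu.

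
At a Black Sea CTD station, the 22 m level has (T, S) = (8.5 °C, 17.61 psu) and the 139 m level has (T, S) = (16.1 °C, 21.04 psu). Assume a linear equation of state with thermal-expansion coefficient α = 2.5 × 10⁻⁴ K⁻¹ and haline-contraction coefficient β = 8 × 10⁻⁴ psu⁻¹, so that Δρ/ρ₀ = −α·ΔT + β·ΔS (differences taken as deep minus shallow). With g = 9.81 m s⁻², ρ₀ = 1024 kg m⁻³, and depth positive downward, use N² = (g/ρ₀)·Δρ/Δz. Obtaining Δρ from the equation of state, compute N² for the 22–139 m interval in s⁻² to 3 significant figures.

ΔT = +7.6 K, ΔS = +3.43 psu (deep − shallow).
Δρ/ρ₀ = −αΔT + βΔS = -1.90 × 10⁻³ + 2.744 × 10⁻³ = 8.44 × 10⁻⁴, so Δρ ≈ 0.8643 kg m⁻³.
N² = (g/ρ₀)·Δρ/Δz = g·(Δρ/ρ₀)/Δz = 9.81 × 8.44 × 10⁻⁴ / 117 = 7.0766 × 10⁻⁵ s⁻² ≈ 7.08 × 10⁻⁵ s⁻².

7.08 × 10⁻⁵ s⁻²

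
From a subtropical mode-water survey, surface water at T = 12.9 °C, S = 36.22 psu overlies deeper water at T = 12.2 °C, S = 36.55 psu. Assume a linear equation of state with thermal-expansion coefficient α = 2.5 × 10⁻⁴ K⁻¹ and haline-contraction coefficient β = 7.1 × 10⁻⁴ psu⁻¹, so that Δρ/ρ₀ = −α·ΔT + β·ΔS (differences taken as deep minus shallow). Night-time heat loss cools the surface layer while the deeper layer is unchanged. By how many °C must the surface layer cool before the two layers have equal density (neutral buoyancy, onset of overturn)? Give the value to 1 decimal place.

1.6 °C

Neutral buoyancy requires Δρ = 0, i.e. −α(T_deep − T_surf′) + β(S_deep − S_surf) = 0.
T_surf′ = T_deep − (β/α)·ΔS = 12.2 − (7.1 × 10⁻⁴/2.5 × 10⁻⁴)·(+0.33) = 11.263 °C.
Cooling required: 12.9 − (11.263) = 1.637 °C.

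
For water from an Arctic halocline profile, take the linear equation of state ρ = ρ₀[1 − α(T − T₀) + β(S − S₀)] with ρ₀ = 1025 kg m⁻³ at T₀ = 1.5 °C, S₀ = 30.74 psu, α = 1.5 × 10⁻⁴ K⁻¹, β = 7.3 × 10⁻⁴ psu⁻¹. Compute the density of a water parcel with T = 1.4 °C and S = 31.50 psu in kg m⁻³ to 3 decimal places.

T − T₀ = -0.1 K, S − S₀ = +0.76 psu.
Bracket = 1 − α·(-0.1) + β·(+0.76) = 1 + (5.698 × 10⁻⁴) = 1.0005698.
ρ = 1025 × 1.0005698 = 1025.584 kg m⁻³.

1025.584 kg m⁻³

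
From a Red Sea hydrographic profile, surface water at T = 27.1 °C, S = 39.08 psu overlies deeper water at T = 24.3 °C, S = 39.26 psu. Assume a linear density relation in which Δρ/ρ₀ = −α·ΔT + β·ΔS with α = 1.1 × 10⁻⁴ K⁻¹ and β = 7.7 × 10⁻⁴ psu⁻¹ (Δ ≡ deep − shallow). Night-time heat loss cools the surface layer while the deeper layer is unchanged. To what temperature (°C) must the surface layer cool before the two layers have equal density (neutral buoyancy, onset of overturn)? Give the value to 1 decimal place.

Neutral buoyancy requires Δρ = 0, i.e. −α(T_deep − T_surf′) + β(S_deep − S_surf) = 0.
T_surf′ = T_deep − (β/α)·ΔS = 24.3 − (7.7 × 10⁻⁴/1.1 × 10⁻⁴)·(+0.18) = 23.040 °C.
Cooling required: 27.1 − (23.040) = 4.060 °C.

23.0 °C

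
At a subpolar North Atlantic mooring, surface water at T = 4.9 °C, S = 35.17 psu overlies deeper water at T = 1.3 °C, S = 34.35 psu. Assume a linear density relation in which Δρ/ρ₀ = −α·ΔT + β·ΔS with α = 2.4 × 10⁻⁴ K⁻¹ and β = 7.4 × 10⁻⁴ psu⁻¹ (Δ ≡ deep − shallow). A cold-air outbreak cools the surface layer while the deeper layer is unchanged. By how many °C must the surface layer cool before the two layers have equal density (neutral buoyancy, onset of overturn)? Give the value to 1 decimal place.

Neutral buoyancy requires Δρ = 0, i.e. −α(T_deep − T_surf′) + β(S_deep − S_surf) = 0.
T_surf′ = T_deep − (β/α)·ΔS = 1.3 − (7.4 × 10⁻⁴/2.4 × 10⁻⁴)·(-0.82) = 3.828 °C.
Cooling required: 4.9 − (3.828) = 1.072 °C.

1.1 °C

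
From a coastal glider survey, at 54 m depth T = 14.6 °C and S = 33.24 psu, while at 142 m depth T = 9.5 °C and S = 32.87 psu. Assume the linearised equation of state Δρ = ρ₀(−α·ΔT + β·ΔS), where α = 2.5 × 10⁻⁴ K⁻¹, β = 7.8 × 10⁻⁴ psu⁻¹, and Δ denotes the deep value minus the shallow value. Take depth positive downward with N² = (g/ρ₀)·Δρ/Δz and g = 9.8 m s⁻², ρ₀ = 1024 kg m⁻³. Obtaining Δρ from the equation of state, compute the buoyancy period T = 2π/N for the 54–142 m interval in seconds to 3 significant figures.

599 s

ΔT = -5.1 K, ΔS = -0.37 psu (deep − shallow).
Δρ/ρ₀ = −αΔT + βΔS = 1.275 × 10⁻³ − 2.886 × 10⁻⁴ = 9.864 × 10⁻⁴, so Δρ ≈ 1.010 kg m⁻³.
N² = (g/ρ₀)·Δρ/Δz = g·(Δρ/ρ₀)/Δz = 9.8 × 9.864 × 10⁻⁴ / 88 = 1.0985 × 10⁻⁴ s⁻².
N = √(1.0985 × 10⁻⁴) = 0.010481 rad s⁻¹ → T = 2π/N = 599.48 s ≈ 599 s.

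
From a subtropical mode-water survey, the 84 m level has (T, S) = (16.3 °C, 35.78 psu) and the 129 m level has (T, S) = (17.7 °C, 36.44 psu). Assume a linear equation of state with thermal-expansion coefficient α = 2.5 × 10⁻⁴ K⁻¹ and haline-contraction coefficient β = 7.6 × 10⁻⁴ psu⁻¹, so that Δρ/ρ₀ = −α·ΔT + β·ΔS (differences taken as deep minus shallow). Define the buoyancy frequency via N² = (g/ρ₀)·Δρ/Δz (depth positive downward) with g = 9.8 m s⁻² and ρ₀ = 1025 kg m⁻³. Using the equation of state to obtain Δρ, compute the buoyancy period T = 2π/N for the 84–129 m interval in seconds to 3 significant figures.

1.09 × 10³ s

ΔT = +1.4 K, ΔS = +0.66 psu (deep − shallow).
Δρ/ρ₀ = −αΔT + βΔS = -3.50 × 10⁻⁴ + 5.016 × 10⁻⁴ = 1.516 × 10⁻⁴, so Δρ ≈ 0.1554 kg m⁻³.
N² = (g/ρ₀)·Δρ/Δz = g·(Δρ/ρ₀)/Δz = 9.8 × 1.516 × 10⁻⁴ / 45 = 3.3015 × 10⁻⁵ s⁻².
N = √(3.3015 × 10⁻⁵) = 5.7459 × 10⁻³ rad s⁻¹ → T = 2π/N = 1.0935 × 10³ s ≈ 1.09 × 10³ s.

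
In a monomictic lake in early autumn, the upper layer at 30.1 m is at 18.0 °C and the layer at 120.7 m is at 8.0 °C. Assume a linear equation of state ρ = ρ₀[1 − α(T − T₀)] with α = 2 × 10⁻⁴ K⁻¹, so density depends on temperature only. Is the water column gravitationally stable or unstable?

stable

ΔT = 8.0 − 18.0 = -10.0 K, so Δρ/ρ₀ = −αΔT = 2.00 × 10⁻³.
Δρ/ρ₀ > 0, so Δρ > 0: deeper water is denser → statically stable.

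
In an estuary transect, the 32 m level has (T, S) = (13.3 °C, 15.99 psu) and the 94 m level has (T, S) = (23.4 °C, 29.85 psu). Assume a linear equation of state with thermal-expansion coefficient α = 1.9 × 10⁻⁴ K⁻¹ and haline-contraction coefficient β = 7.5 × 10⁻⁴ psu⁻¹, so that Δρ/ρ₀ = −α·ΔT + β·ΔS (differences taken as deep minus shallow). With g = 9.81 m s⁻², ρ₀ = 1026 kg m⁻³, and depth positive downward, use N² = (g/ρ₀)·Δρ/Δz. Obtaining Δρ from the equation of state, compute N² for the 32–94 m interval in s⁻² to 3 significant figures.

1.34 × 10⁻³ s⁻²

ΔT = +10.1 K, ΔS = +13.86 psu (deep − shallow).
Δρ/ρ₀ = −αΔT + βΔS = -1.919 × 10⁻³ + 0.010395 = 8.476 × 10⁻³, so Δρ ≈ 8.696 kg m⁻³.
N² = (g/ρ₀)·Δρ/Δz = g·(Δρ/ρ₀)/Δz = 9.81 × 8.476 × 10⁻³ / 62 = 1.3411 × 10⁻³ s⁻² ≈ 1.34 × 10⁻³ s⁻².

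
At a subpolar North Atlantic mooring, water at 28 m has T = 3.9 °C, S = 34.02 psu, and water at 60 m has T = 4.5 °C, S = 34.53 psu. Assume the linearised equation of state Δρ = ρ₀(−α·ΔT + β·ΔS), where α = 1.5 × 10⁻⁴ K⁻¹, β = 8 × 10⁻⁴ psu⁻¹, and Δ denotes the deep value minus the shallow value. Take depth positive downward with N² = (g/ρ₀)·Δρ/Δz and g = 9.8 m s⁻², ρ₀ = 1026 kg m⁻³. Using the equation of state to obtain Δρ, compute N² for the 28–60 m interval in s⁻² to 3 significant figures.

9.74 × 10⁻⁵ s⁻²

ΔT = +0.6 K, ΔS = +0.51 psu (deep − shallow).
Δρ/ρ₀ = −αΔT + βΔS = -9.00 × 10⁻⁵ + 4.08 × 10⁻⁴ = 3.18 × 10⁻⁴, so Δρ ≈ 0.3263 kg m⁻³.
N² = (g/ρ₀)·Δρ/Δz = g·(Δρ/ρ₀)/Δz = 9.8 × 3.18 × 10⁻⁴ / 32 = 9.7388 × 10⁻⁵ s⁻² ≈ 9.74 × 10⁻⁵ s⁻².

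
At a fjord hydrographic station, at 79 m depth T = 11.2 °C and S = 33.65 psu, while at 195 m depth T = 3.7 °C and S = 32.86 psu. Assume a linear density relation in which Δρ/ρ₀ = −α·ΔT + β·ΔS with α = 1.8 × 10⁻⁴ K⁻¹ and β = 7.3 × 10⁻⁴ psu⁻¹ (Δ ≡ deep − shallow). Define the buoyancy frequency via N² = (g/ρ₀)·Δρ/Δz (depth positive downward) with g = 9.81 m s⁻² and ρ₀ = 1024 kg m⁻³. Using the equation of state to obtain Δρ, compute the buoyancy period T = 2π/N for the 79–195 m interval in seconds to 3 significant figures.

777 s

ΔT = -7.5 K, ΔS = -0.79 psu (deep − shallow).
Δρ/ρ₀ = −αΔT + βΔS = 1.35 × 10⁻³ − 5.767 × 10⁻⁴ = 7.733 × 10⁻⁴, so Δρ ≈ 0.7919 kg m⁻³.
N² = (g/ρ₀)·Δρ/Δz = g·(Δρ/ρ₀)/Δz = 9.81 × 7.733 × 10⁻⁴ / 116 = 6.5397 × 10⁻⁵ s⁻².
N = √(6.5397 × 10⁻⁵) = 8.0868 × 10⁻³ rad s⁻¹ → T = 2π/N = 776.97 s ≈ 777 s.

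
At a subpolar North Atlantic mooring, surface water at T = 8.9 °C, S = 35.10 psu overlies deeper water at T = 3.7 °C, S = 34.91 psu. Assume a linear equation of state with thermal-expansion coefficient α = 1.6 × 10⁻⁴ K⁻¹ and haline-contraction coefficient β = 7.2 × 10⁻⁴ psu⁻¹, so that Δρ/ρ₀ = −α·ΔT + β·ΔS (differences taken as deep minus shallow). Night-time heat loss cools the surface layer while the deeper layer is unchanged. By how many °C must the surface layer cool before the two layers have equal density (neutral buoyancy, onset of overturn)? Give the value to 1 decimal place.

4.3 °C

Neutral buoyancy requires Δρ = 0, i.e. −α(T_deep − T_surf′) + β(S_deep − S_surf) = 0.
T_surf′ = T_deep − (β/α)·ΔS = 3.7 − (7.2 × 10⁻⁴/1.6 × 10⁻⁴)·(-0.19) = 4.555 °C.
Cooling required: 8.9 − (4.555) = 4.345 °C.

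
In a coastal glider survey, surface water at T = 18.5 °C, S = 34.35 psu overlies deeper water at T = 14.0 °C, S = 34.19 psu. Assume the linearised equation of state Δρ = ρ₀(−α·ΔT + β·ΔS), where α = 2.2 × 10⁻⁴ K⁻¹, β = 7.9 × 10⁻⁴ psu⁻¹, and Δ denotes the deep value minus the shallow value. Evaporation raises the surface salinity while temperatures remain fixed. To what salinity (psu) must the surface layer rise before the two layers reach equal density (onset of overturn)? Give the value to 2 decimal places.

Neutral buoyancy requires −α(T_deep − T_surf) + β(S_deep − S_surf′) = 0.
S_surf′ = S_deep − (α/β)·ΔT = 34.19 − (2.2 × 10⁻⁴/7.9 × 10⁻⁴)·(-4.5) = 35.4432 psu.
Increase required: 35.4432 − 34.35 = 1.0932 psu.

35.44 psu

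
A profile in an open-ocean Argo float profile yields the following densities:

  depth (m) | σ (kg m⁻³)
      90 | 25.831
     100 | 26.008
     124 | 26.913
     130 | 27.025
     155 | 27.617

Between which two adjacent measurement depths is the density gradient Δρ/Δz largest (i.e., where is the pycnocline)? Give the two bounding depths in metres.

100–124 m

Compute the density gradient over each adjacent pair:
  90–100 m: Δρ/Δz = 0.177/10 = 0.018 kg m⁻⁴
  100–124 m: Δρ/Δz = 0.905/24 = 0.038 kg m⁻⁴
  124–130 m: Δρ/Δz = 0.112/6 = 0.019 kg m⁻⁴
  130–155 m: Δρ/Δz = 0.592/25 = 0.024 kg m⁻⁴
The largest gradient is in the 100–124 m interval — the pycnocline.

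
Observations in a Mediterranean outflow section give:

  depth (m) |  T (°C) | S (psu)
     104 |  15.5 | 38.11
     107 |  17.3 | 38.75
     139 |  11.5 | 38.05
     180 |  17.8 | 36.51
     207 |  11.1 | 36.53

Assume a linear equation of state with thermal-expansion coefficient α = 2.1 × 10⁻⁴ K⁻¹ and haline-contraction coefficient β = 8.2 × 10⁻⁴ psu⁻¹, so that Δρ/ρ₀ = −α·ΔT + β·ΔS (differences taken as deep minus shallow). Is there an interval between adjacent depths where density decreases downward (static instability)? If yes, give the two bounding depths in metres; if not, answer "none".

Evaluate Δρ/ρ₀ = −αΔT + βΔS across each adjacent pair:
  104–107 m: −αΔT+βΔS = −(2.1 × 10⁻⁴)(+1.8)+(8.2 × 10⁻⁴)(+0.64) = 1.5 × 10⁻⁴ → stable
  107–139 m: −αΔT+βΔS = −(2.1 × 10⁻⁴)(-5.8)+(8.2 × 10⁻⁴)(-0.70) = 6.4 × 10⁻⁴ → stable
  139–180 m: −αΔT+βΔS = −(2.1 × 10⁻⁴)(+6.3)+(8.2 × 10⁻⁴)(-1.54) = -2.6 × 10⁻³ → UNSTABLE
  180–207 m: −αΔT+βΔS = −(2.1 × 10⁻⁴)(-6.7)+(8.2 × 10⁻⁴)(+0.02) = 1.4 × 10⁻³ → stable
The 139–180 m interval has Δρ < 0: lighter water underlies denser water.

139–180 m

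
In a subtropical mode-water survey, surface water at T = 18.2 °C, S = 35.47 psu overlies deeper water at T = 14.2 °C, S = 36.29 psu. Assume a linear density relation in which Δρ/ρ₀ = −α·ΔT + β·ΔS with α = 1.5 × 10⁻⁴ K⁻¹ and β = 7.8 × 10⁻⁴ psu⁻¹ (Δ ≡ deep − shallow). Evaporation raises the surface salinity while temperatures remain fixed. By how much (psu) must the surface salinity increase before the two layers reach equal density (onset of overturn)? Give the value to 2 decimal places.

Neutral buoyancy requires −α(T_deep − T_surf) + β(S_deep − S_surf′) = 0.
S_surf′ = S_deep − (α/β)·ΔT = 36.29 − (1.5 × 10⁻⁴/7.8 × 10⁻⁴)·(-4.0) = 37.0592 psu.
Increase required: 37.0592 − 35.47 = 1.5892 psu.

1.59 psu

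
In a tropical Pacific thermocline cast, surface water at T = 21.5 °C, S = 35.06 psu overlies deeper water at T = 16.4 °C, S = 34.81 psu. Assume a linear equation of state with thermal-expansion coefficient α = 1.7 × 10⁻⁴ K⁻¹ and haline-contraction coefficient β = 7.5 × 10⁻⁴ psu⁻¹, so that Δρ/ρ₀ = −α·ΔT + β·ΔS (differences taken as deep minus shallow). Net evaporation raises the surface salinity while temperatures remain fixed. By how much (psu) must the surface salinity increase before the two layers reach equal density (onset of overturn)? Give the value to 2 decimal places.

0.91 psu

Neutral buoyancy requires −α(T_deep − T_surf) + β(S_deep − S_surf′) = 0.
S_surf′ = S_deep − (α/β)·ΔT = 34.81 − (1.7 × 10⁻⁴/7.5 × 10⁻⁴)·(-5.1) = 35.9660 psu.
Increase required: 35.9660 − 35.06 = 0.9060 psu.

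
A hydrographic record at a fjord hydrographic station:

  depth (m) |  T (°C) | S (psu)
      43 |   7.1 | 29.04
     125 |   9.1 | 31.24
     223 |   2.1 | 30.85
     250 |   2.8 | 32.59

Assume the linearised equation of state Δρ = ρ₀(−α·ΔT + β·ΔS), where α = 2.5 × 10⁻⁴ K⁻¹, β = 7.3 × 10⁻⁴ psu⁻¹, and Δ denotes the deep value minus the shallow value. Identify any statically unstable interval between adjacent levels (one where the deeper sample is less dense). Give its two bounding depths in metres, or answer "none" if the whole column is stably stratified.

none

Evaluate Δρ/ρ₀ = −αΔT + βΔS across each adjacent pair:
  43–125 m: −αΔT+βΔS = −(2.5 × 10⁻⁴)(+2.0)+(7.3 × 10⁻⁴)(+2.20) = 1.1 × 10⁻³ → stable
  125–223 m: −αΔT+βΔS = −(2.5 × 10⁻⁴)(-7.0)+(7.3 × 10⁻⁴)(-0.39) = 1.5 × 10⁻³ → stable
  223–250 m: −αΔT+βΔS = −(2.5 × 10⁻⁴)(+0.7)+(7.3 × 10⁻⁴)(+1.74) = 1.1 × 10⁻³ → stable
Every interval has Δρ > 0: the column is stably stratified throughout.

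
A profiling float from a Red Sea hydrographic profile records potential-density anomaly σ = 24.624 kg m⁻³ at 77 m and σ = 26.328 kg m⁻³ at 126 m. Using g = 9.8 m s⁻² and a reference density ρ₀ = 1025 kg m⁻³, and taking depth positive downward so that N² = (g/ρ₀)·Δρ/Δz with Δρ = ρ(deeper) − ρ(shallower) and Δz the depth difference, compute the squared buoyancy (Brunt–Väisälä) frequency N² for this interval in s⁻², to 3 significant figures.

3.32 × 10⁻⁴ s⁻²

Δρ = 1026.328 − 1024.624 = 1.704 kg m⁻³ over Δz = 126 − 77 = 49 m.
N² = (9.8/1025) × (1.704/49) = 3.3249 × 10⁻⁴ s⁻² ≈ 3.32 × 10⁻⁴ s⁻².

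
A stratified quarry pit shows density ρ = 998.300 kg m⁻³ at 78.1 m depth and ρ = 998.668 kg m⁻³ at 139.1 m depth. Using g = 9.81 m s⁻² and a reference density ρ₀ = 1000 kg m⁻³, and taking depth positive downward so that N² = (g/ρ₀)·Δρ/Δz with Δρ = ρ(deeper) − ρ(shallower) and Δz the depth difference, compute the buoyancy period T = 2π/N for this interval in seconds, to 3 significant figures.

Δρ = 998.668 − 998.300 = 0.368 kg m⁻³ over Δz = 139.1 − 78.1 = 61 m.
N² = (9.81/1000) × (0.368/61) = 5.9182 × 10⁻⁵ s⁻².
N = √(5.9182 × 10⁻⁵) = 7.6930 × 10⁻³ rad s⁻¹, so T = 2π/N = 816.74 s ≈ 817 s.

817 s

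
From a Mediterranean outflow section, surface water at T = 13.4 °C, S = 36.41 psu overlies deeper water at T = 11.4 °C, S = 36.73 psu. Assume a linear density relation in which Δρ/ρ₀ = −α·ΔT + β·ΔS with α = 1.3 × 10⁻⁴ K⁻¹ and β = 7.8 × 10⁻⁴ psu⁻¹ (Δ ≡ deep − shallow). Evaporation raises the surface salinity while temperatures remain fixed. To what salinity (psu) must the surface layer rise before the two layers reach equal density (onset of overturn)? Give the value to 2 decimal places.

Neutral buoyancy requires −α(T_deep − T_surf) + β(S_deep − S_surf′) = 0.
S_surf′ = S_deep − (α/β)·ΔT = 36.73 − (1.3 × 10⁻⁴/7.8 × 10⁻⁴)·(-2.0) = 37.0633 psu.
Increase required: 37.0633 − 36.41 = 0.6533 psu.

37.06 psu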